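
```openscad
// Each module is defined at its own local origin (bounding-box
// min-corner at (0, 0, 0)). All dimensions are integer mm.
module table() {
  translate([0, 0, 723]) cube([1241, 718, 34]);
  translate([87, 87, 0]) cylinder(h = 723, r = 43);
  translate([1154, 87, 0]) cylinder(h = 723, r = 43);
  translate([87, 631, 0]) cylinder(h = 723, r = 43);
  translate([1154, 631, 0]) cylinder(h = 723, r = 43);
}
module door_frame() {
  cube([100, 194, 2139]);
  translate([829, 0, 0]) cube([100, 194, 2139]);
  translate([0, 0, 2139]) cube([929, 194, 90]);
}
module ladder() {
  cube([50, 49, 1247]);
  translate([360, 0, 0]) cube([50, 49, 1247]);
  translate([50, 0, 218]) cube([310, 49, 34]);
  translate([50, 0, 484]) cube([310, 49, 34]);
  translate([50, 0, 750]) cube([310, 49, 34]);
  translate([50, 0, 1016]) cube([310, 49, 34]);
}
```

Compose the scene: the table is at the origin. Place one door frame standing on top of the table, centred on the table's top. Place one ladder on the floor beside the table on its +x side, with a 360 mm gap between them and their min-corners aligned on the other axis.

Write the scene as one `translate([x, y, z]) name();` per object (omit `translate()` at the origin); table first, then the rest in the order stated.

table();
translate([156, 262, 757]) door_frame();
translate([1601, 0, 0]) ladder();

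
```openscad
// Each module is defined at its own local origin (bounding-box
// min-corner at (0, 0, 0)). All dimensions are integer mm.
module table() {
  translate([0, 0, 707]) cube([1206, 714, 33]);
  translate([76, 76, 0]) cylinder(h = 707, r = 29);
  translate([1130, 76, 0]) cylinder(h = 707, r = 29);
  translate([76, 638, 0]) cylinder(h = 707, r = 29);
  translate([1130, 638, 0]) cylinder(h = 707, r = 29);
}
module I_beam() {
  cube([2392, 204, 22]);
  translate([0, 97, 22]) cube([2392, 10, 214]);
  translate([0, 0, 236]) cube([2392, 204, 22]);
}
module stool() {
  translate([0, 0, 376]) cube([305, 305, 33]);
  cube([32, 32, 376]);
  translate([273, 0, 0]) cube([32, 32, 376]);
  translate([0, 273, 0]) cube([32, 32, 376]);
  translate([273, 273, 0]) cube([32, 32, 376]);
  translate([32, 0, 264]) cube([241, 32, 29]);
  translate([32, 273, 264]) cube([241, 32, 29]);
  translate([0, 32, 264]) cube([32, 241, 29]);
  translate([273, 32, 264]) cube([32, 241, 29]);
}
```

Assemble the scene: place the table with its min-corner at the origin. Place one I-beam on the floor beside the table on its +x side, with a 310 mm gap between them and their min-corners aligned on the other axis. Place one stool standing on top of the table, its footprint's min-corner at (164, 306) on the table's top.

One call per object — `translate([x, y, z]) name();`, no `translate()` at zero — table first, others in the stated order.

table();
translate([1516, 0, 0]) I_beam();
translate([164, 306, 740]) stool();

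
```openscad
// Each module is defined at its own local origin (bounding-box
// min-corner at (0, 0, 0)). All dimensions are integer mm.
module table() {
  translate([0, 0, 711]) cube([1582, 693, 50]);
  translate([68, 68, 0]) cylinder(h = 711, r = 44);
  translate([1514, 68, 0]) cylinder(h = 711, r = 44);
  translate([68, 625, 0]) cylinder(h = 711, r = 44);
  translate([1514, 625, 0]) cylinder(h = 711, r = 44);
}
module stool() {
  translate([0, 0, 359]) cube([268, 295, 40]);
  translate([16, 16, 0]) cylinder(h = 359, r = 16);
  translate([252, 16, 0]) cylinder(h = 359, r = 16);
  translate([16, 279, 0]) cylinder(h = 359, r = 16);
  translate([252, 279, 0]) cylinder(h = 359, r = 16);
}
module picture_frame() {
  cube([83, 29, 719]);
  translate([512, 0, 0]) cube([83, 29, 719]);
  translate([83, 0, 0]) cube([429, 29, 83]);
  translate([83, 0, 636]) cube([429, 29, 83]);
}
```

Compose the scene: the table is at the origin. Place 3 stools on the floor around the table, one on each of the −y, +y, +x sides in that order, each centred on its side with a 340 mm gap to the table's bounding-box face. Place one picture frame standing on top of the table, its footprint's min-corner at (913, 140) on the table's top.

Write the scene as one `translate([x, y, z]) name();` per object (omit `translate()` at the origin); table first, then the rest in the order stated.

table();
translate([657, -635, 0]) stool();
translate([657, 1033, 0]) stool();
translate([1922, 199, 0]) stool();
translate([913, 140, 761]) picture_frame();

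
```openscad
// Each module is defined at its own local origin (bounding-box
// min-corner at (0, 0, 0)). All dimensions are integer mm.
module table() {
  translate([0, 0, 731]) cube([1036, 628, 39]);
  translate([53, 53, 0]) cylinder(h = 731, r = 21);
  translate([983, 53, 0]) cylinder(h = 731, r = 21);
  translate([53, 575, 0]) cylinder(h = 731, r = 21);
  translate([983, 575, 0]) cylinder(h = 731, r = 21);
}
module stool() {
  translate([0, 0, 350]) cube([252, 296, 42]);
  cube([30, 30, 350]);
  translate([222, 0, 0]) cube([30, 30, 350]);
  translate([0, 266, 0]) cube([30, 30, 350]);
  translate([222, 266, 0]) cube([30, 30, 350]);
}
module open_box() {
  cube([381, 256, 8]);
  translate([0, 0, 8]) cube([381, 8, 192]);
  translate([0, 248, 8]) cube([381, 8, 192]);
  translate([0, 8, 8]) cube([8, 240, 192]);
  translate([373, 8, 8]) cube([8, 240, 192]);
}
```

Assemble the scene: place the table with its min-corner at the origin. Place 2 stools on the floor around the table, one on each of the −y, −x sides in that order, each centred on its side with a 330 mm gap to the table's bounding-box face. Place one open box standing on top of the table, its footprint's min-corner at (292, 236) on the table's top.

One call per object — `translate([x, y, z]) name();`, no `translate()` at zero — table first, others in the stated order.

table();
translate([392, -626, 0]) stool();
translate([-582, 166, 0]) stool();
translate([292, 236, 770]) open_box();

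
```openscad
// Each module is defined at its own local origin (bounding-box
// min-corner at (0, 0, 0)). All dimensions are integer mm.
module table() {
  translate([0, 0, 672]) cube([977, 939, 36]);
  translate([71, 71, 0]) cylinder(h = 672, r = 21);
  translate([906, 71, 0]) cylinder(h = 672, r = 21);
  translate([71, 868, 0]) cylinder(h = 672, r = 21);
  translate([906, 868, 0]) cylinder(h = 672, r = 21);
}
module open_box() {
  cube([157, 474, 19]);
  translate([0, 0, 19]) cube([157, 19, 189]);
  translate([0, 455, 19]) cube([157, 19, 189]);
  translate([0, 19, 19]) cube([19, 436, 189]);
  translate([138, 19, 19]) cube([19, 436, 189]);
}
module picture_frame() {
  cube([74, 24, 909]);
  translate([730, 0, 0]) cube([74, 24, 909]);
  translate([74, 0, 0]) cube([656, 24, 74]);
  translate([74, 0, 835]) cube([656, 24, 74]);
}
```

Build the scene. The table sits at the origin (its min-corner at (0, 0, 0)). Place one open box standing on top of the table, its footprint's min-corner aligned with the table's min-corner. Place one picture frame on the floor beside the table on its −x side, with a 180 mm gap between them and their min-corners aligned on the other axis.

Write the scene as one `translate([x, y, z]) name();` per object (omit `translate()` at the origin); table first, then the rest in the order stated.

table();
translate([0, 0, 708]) open_box();
translate([-984, 0, 0]) picture_frame();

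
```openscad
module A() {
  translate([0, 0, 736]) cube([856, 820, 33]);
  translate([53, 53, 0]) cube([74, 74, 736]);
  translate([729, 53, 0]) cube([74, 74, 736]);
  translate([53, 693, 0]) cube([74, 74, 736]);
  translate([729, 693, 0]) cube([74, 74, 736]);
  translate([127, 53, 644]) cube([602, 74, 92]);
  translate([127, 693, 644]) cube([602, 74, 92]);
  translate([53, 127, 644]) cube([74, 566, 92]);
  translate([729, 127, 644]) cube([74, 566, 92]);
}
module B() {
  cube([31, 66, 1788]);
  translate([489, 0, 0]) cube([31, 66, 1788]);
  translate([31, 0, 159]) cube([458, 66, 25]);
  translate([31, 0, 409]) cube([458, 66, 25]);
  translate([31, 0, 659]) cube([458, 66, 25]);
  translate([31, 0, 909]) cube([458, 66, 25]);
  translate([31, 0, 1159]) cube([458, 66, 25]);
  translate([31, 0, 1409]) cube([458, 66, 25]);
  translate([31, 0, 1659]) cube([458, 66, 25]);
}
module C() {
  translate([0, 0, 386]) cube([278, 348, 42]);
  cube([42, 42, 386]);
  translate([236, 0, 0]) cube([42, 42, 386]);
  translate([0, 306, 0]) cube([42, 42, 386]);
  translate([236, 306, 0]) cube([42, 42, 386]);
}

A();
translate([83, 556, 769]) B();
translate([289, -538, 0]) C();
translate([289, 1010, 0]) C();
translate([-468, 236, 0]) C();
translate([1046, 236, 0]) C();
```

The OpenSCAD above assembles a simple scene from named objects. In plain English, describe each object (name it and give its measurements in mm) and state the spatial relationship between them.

A is a table: top 856 mm (x) × 820 mm (y), 33 mm thick, upper face at z = 769 mm, on four 74×74 mm square legs, each inset 53 mm from the nearest pair of top edges, running from z = 0 to the bottom of the top. Four apron rails, 74 mm thick and 92 mm tall, run between adjacent legs with their top edges flush with the underside of the top and their outer faces flush with the legs' outer faces.

B is a straight ladder. Two 31×66 mm vertical rails, 1788 mm tall, stand 520 mm apart (outside-to-outside) with their front faces coplanar on the −y side. 7 rungs, each 66 mm deep and 25 mm tall, span between the inner faces of the rails, front faces flush with the rails. The lowest rung's underside is at z = 159 mm and rungs are spaced 250 mm apart (underside to underside).

C is a simple wooden stool: a rectangular seat 278 mm (x) by 348 mm (y), 42 mm thick, top face at z = 428 mm, on four square legs, each 42×42 mm in cross-section. The legs rest on z = 0, each flush with a corner of the seat.

The ladder is on top of the table. Four stools sit around the table at the −y, +y, −x, +x sides.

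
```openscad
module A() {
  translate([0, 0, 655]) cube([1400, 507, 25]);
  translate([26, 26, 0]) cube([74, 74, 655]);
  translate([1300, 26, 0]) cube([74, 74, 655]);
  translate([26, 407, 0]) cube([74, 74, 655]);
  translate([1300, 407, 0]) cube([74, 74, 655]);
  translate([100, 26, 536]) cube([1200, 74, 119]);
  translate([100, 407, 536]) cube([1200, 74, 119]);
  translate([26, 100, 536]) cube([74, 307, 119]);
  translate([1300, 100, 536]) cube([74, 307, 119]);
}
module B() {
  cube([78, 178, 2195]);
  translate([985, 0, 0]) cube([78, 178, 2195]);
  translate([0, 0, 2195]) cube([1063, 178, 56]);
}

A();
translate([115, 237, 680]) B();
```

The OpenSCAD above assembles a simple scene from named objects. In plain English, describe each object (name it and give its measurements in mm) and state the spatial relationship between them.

A is a table: top 1400 mm (x) × 507 mm (y), 25 mm thick, upper face at z = 680 mm, on four 74×74 mm square legs, each inset 26 mm from the nearest pair of top edges, running from z = 0 to the bottom of the top. Four apron rails, 74 mm thick and 119 mm tall, run between adjacent legs with their top edges flush with the underside of the top and their outer faces flush with the legs' outer faces.

B is a rectangular door frame: two vertical jambs of 78×178 mm section, 2195 mm tall, with a clear opening 907 mm wide between their inner faces. A header 56 mm tall and 178 mm deep lies on top of the jambs and spans the full outside width.

The door frame is on top of the table.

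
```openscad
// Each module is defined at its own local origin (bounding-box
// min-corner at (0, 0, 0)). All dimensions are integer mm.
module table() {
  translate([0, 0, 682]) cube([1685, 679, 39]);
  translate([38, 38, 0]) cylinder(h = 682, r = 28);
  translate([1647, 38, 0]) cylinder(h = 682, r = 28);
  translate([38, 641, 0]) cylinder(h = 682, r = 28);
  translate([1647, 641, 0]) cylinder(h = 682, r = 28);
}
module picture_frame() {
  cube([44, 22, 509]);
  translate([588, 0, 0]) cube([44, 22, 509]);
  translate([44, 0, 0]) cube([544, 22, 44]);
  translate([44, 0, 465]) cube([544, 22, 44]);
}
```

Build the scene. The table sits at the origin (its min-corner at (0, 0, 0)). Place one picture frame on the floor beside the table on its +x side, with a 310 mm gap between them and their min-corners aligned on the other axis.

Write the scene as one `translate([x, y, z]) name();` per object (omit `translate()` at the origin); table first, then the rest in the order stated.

table();
translate([1995, 0, 0]) picture_frame();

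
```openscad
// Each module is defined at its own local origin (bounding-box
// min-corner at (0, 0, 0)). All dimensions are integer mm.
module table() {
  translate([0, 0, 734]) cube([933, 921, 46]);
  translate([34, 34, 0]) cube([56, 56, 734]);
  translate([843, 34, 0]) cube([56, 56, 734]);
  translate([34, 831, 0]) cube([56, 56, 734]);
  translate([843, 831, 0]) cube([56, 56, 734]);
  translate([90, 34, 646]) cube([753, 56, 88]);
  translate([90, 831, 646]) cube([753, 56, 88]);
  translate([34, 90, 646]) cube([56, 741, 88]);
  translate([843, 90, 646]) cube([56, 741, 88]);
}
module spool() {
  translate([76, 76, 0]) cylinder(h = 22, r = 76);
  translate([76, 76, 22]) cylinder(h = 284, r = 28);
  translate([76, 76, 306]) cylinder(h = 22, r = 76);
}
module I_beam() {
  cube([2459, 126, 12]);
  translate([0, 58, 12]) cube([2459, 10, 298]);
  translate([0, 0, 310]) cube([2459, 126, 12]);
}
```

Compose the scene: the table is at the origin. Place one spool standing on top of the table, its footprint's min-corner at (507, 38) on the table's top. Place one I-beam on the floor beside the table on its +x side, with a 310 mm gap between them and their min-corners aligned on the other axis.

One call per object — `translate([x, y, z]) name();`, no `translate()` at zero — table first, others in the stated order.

table();
translate([507, 38, 780]) spool();
translate([1243, 0, 0]) I_beam();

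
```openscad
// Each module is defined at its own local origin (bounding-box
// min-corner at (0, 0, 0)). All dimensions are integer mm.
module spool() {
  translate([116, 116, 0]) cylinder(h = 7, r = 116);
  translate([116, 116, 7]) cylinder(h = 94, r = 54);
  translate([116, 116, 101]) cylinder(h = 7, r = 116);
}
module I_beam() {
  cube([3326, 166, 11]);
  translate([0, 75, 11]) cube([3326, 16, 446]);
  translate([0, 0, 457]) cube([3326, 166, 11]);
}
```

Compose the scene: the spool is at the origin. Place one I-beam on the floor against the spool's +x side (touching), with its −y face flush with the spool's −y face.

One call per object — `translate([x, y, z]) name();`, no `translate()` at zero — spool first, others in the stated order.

spool();
translate([232, 0, 0]) I_beam();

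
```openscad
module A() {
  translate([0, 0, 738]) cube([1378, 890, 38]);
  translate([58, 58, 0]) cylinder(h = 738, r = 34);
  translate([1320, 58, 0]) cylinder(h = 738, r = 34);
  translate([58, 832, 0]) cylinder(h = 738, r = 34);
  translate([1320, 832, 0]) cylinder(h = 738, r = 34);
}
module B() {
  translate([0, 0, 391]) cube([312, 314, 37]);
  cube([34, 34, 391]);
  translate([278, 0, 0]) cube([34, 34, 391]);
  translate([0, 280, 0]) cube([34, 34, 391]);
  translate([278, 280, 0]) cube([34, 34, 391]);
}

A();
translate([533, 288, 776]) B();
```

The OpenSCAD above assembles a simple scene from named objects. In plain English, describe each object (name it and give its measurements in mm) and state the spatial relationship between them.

A is a rectangular dining table. The top is 1378×890×38 mm with its upper surface at z = 776 mm. It stands on four round legs of 68 mm diameter, each leg's bounding box inset 24 mm from the nearest pair of top edges, running from the floor to the underside of the top.

B is a four-legged stool. The seat is 312×314 mm, 37 mm thick, top at z = 428 mm. It stands on four square legs, each 34×34 mm in cross-section, from z = 0 to the seat underside, each flush with a corner of the seat.

The stool is on top of the table, centred.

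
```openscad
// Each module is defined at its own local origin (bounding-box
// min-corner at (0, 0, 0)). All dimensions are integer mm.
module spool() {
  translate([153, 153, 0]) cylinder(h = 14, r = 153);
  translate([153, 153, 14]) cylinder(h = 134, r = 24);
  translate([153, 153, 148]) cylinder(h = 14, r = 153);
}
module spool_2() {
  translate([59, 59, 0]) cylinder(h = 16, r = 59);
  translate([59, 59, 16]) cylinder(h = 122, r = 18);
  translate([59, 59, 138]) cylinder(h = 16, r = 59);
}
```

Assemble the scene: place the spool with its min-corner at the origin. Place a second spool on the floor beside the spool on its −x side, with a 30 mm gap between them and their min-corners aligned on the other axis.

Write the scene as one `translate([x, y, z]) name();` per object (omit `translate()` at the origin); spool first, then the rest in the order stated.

spool();
translate([-148, 0, 0]) spool_2();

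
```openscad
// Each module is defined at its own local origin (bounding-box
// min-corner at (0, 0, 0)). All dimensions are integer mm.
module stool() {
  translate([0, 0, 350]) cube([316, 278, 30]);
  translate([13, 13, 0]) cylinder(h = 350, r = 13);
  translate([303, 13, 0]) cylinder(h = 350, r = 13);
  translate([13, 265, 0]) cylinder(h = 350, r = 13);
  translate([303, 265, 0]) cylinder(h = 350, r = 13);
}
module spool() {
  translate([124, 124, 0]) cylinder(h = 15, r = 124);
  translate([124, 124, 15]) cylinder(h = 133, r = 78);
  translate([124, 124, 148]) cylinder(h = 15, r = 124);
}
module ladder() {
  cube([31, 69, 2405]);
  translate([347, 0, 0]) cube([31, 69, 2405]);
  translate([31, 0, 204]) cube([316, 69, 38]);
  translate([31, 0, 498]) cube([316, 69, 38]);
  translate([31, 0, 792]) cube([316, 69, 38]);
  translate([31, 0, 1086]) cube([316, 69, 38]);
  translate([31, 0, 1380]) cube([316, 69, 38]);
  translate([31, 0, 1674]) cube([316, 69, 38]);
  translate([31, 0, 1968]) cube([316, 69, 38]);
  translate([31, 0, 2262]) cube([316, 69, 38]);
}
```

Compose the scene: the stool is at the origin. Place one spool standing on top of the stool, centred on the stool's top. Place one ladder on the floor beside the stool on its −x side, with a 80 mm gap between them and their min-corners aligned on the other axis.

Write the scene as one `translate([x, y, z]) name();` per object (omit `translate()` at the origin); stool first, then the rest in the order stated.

stool();
translate([34, 15, 380]) spool();
translate([-458, 0, 0]) ladder();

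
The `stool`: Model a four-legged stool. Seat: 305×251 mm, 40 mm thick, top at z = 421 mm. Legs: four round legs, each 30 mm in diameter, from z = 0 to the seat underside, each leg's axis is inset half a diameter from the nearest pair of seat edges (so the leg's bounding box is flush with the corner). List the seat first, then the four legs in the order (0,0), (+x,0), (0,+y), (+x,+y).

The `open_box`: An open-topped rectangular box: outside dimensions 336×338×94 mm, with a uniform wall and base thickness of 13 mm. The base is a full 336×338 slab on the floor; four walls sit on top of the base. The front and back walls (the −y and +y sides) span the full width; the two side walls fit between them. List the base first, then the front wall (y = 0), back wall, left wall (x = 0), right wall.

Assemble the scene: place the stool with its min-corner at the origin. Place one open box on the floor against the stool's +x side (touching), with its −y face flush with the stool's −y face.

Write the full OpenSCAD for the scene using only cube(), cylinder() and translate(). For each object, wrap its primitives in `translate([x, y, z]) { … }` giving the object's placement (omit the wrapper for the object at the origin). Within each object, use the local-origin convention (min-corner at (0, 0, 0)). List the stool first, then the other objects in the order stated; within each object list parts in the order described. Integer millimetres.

translate([0, 0, 381]) cube([305, 251, 40]);
translate([15, 15, 0]) cylinder(h = 381, r = 15);
translate([290, 15, 0]) cylinder(h = 381, r = 15);
translate([15, 236, 0]) cylinder(h = 381, r = 15);
translate([290, 236, 0]) cylinder(h = 381, r = 15);
translate([305, 0, 0]) {
  cube([336, 338, 13]);
  translate([0, 0, 13]) cube([336, 13, 81]);
  translate([0, 325, 13]) cube([336, 13, 81]);
  translate([0, 13, 13]) cube([13, 312, 81]);
  translate([323, 13, 13]) cube([13, 312, 81]);
}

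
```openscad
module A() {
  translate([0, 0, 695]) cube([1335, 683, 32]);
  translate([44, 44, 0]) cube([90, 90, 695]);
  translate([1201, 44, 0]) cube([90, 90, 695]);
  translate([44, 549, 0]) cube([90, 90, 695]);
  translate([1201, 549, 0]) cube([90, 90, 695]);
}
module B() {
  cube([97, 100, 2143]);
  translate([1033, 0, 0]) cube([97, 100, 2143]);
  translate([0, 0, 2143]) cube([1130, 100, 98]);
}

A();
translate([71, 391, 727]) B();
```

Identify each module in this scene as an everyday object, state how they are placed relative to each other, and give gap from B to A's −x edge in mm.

The door frame's min-x is at 71; the table's min-x is 0; gap = 71 mm.

A is a table. B is a door frame. The door frame is on top of the table. The gap from the door frame to the table's −x edge is 71 mm.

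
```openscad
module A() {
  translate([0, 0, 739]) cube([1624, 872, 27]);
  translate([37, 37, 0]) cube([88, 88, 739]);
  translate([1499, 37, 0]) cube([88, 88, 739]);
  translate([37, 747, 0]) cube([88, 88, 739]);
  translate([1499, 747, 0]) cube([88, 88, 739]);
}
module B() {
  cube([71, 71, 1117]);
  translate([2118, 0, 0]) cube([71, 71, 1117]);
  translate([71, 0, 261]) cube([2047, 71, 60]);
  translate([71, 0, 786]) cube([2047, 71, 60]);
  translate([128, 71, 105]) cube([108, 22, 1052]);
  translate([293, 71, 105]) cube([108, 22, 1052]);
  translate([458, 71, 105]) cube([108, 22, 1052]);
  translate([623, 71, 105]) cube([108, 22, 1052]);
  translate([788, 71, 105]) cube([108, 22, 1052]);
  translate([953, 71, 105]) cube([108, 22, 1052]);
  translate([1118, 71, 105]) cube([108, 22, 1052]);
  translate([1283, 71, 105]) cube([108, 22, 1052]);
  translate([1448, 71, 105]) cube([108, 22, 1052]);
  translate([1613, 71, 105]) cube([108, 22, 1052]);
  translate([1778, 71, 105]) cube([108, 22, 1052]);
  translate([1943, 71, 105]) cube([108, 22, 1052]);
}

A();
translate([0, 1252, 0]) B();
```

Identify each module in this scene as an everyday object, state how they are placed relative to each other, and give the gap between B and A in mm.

The fence section's nearest face is 380 mm from the table's +y face.

A is a table. B is a fence section. The fence section is on the floor beside the table on its +y side. The gap between the fence section and the table is 380 mm.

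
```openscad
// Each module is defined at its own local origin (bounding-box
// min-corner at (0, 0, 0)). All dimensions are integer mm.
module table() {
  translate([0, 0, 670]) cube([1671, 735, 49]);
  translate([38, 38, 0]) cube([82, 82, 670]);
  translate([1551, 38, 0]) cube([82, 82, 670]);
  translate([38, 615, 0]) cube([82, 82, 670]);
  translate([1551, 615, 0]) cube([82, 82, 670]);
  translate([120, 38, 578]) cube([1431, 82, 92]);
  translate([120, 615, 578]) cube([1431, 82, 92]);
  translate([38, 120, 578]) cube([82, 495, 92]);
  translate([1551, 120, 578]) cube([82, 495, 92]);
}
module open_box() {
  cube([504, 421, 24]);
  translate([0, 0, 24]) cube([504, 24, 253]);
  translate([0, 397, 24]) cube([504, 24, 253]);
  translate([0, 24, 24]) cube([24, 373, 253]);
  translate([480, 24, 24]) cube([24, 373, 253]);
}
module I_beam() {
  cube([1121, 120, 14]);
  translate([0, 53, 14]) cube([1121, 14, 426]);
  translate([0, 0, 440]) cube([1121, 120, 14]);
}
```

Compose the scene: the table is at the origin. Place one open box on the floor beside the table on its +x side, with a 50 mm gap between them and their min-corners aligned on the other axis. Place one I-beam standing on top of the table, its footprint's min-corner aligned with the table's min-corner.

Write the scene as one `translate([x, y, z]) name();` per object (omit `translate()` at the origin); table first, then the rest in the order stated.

table();
translate([1721, 0, 0]) open_box();
translate([0, 0, 719]) I_beam();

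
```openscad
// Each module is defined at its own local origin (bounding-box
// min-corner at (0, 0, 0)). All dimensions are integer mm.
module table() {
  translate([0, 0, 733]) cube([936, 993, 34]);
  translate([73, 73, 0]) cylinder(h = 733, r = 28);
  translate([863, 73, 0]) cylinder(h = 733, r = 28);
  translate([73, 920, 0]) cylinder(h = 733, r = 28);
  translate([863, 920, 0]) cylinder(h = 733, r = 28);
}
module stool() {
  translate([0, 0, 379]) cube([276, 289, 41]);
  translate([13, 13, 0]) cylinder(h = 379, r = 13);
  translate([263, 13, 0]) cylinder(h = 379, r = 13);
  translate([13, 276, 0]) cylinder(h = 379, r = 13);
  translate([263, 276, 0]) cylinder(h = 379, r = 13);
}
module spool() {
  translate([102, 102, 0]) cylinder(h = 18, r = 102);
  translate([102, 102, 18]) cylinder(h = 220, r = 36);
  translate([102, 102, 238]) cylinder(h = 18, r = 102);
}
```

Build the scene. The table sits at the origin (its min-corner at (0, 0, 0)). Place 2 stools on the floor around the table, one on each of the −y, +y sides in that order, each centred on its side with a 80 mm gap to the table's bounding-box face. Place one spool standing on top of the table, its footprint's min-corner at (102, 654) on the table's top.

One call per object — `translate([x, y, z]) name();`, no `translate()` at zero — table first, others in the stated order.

table();
translate([330, -369, 0]) stool();
translate([330, 1073, 0]) stool();
translate([102, 654, 767]) spool();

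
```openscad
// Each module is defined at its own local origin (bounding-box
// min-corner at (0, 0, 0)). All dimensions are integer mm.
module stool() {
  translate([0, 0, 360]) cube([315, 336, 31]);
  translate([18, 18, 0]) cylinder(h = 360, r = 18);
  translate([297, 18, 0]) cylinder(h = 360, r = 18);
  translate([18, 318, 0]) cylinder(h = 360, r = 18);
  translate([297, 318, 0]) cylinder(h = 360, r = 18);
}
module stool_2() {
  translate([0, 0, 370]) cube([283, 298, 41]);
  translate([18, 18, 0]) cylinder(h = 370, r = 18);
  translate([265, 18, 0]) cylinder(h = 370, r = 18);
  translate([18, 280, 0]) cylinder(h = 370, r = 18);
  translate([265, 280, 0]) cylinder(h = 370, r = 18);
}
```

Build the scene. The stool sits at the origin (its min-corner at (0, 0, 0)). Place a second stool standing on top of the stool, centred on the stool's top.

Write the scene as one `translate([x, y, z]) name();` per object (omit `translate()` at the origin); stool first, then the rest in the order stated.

stool();
translate([16, 19, 391]) stool_2();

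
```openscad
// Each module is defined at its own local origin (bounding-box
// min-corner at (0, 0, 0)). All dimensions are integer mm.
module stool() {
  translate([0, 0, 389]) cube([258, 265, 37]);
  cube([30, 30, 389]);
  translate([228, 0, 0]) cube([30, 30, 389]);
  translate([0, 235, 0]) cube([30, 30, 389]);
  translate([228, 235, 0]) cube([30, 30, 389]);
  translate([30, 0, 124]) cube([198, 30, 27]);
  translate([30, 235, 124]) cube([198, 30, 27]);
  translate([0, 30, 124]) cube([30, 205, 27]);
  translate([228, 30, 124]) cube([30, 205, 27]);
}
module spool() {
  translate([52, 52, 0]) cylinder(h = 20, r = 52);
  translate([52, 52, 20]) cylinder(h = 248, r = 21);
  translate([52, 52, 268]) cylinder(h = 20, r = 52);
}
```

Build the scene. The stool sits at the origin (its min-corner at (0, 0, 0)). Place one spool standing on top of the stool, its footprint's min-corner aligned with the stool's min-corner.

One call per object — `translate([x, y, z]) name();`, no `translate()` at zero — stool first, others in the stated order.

stool();
translate([0, 0, 426]) spool();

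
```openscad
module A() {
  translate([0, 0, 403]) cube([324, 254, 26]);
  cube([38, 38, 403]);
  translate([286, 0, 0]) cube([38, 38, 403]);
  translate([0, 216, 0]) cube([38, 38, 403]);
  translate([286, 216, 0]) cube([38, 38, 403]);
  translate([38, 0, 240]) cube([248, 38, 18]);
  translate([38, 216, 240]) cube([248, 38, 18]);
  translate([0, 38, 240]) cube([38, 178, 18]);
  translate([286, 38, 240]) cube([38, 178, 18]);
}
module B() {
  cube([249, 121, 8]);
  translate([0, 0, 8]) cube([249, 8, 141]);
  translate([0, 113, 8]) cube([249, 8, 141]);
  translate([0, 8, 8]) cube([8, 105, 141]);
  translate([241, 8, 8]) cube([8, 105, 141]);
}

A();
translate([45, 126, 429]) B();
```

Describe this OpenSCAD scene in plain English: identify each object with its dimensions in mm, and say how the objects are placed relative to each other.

A is a four-legged stool. The seat is a 324×254×26 mm slab whose top surface is at z = 429 mm; four square legs, each 38×38 mm in cross-section, run from the floor (z = 0) to the underside of the seat, each flush with a corner of the seat. Four stretchers, 38 mm wide and 18 mm tall, connect adjacent legs with their undersides at z = 240 mm, each running between the inner faces of the legs it joins and aligned with the legs' outer faces on the other axis.

B is an open-topped rectangular box: outside dimensions 249×121×149 mm, with a uniform wall and base thickness of 8 mm. The base is a full 249×121 slab on the floor; four walls sit on top of the base. The front and back walls (the −y and +y sides) span the full width; the two side walls fit between them.

The open box is on top of the stool.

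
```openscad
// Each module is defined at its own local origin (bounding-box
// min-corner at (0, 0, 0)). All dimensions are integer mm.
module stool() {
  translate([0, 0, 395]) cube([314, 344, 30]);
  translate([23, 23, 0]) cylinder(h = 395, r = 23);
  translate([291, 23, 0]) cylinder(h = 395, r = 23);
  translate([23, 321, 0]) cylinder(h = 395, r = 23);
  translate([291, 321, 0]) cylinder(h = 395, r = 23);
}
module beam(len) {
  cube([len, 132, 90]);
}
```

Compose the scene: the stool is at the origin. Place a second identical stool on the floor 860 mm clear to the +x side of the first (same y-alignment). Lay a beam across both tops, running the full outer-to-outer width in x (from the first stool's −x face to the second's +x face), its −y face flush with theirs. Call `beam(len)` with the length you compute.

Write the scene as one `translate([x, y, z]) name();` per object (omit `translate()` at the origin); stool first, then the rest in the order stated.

stool();
translate([1174, 0, 0]) stool();
translate([0, 0, 425]) beam(1488);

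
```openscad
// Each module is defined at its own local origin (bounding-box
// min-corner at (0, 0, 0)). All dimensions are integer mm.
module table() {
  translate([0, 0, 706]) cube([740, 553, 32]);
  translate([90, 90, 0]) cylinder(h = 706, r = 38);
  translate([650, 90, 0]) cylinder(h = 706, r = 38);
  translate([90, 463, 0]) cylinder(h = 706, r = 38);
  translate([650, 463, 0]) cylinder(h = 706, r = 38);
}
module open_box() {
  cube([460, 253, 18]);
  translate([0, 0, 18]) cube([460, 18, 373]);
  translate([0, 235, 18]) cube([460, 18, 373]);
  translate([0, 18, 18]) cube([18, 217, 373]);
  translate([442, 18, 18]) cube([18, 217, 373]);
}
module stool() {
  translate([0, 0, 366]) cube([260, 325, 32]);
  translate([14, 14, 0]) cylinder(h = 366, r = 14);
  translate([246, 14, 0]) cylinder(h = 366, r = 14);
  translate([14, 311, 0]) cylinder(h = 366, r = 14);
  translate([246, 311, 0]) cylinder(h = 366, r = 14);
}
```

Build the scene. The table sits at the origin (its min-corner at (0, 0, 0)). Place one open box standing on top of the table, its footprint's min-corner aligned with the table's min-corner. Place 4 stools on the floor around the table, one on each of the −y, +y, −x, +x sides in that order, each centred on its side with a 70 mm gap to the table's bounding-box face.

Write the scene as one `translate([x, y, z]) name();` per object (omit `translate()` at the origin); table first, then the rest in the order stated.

table();
translate([0, 0, 738]) open_box();
translate([240, -395, 0]) stool();
translate([240, 623, 0]) stool();
translate([-330, 114, 0]) stool();
translate([810, 114, 0]) stool();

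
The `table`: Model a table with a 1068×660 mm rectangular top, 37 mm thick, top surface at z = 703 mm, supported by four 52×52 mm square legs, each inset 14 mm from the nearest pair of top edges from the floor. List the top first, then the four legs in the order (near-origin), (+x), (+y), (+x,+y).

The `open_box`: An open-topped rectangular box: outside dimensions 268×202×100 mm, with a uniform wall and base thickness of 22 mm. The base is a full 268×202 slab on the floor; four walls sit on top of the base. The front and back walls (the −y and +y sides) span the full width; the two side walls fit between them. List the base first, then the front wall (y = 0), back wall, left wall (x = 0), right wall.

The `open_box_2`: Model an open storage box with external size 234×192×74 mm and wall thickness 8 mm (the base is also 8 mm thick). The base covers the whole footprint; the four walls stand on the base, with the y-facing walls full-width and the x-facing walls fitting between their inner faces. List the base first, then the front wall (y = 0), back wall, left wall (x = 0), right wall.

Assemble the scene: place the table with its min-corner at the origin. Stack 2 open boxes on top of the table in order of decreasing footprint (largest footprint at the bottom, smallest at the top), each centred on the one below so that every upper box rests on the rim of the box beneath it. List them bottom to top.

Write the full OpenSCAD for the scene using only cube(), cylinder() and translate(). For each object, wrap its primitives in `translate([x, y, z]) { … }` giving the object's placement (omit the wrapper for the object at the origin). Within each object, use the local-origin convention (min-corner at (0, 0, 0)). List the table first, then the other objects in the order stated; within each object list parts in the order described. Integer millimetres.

translate([0, 0, 666]) cube([1068, 660, 37]);
translate([14, 14, 0]) cube([52, 52, 666]);
translate([1002, 14, 0]) cube([52, 52, 666]);
translate([14, 594, 0]) cube([52, 52, 666]);
translate([1002, 594, 0]) cube([52, 52, 666]);
translate([400, 229, 703]) {
  cube([268, 202, 22]);
  translate([0, 0, 22]) cube([268, 22, 78]);
  translate([0, 180, 22]) cube([268, 22, 78]);
  translate([0, 22, 22]) cube([22, 158, 78]);
  translate([246, 22, 22]) cube([22, 158, 78]);
}
translate([417, 234, 803]) {
  cube([234, 192, 8]);
  translate([0, 0, 8]) cube([234, 8, 66]);
  translate([0, 184, 8]) cube([234, 8, 66]);
  translate([0, 8, 8]) cube([8, 176, 66]);
  translate([226, 8, 8]) cube([8, 176, 66]);
}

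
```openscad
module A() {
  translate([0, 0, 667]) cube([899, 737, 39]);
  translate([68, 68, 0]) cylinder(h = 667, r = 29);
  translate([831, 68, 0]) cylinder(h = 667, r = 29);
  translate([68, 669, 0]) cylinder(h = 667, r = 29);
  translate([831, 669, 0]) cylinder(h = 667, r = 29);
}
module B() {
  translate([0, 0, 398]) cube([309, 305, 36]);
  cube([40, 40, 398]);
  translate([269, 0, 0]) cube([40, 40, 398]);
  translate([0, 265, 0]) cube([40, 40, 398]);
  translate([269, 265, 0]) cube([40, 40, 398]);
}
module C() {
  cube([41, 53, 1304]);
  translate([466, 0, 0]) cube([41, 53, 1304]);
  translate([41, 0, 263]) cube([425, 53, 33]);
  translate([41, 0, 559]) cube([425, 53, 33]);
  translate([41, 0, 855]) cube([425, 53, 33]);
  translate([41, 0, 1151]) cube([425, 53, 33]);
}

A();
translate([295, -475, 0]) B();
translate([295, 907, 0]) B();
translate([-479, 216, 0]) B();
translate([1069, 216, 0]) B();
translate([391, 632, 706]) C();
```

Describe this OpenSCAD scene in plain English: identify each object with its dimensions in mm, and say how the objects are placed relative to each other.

A is a table with a 899×737 mm rectangular top, 39 mm thick, top surface at z = 706 mm, supported by four round legs of 58 mm diameter, each leg's bounding box inset 39 mm from the nearest pair of top edges, running from the floor.

B is a four-legged stool. The seat is a 309×305×36 mm slab whose top surface is at z = 434 mm; four square legs, each 40×40 mm in cross-section, run from the floor (z = 0) to the underside of the seat, each flush with a corner of the seat.

C is a straight ladder. Two 41×53 mm vertical rails, 1304 mm tall, stand 507 mm apart (outside-to-outside) with their front faces coplanar on the −y side. 4 rungs, each 53 mm deep and 33 mm tall, span between the inner faces of the rails, front faces flush with the rails. The lowest rung's underside is at z = 263 mm and rungs are spaced 296 mm apart (underside to underside).

Four stools sit around the table at the −y, +y, −x, +x sides. The ladder is on top of the table.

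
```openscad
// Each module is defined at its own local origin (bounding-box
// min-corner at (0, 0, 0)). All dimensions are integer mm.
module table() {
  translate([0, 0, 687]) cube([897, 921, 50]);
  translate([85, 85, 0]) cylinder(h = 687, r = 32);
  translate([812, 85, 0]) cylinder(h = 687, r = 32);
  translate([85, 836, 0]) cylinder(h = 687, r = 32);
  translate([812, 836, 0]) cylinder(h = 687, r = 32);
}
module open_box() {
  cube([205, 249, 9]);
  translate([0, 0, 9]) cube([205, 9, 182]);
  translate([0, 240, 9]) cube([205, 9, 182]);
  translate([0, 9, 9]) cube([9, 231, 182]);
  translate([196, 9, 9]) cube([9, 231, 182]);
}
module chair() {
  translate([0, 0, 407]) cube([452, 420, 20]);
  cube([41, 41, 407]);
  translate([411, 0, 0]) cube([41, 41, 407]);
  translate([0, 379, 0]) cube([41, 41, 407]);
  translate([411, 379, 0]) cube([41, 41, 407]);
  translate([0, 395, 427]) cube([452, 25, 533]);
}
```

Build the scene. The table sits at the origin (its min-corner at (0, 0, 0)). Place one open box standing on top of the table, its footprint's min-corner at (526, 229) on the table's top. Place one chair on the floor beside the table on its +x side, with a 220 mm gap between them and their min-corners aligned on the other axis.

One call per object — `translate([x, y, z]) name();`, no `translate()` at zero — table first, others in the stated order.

table();
translate([526, 229, 737]) open_box();
translate([1117, 0, 0]) chair();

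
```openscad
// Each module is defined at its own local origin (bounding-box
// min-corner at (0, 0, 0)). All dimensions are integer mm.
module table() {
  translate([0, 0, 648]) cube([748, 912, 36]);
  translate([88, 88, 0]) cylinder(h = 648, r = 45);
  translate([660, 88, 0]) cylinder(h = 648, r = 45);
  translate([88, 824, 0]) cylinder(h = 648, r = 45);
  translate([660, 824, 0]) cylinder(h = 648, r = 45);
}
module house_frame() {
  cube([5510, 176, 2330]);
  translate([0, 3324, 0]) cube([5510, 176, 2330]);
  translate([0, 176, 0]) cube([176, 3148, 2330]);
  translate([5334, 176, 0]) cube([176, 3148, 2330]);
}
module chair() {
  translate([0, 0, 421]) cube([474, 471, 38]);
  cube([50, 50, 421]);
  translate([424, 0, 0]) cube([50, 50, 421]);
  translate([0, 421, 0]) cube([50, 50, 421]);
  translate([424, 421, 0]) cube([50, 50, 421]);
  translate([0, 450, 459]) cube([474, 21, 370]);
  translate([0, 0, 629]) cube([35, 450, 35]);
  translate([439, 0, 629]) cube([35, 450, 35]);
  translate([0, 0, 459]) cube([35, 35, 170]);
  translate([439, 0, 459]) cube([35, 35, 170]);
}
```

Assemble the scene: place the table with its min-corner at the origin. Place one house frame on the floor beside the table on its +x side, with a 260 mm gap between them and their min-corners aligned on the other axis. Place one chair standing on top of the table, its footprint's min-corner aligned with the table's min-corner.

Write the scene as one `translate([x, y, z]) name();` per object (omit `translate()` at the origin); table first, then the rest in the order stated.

table();
translate([1008, 0, 0]) house_frame();
translate([0, 0, 684]) chair();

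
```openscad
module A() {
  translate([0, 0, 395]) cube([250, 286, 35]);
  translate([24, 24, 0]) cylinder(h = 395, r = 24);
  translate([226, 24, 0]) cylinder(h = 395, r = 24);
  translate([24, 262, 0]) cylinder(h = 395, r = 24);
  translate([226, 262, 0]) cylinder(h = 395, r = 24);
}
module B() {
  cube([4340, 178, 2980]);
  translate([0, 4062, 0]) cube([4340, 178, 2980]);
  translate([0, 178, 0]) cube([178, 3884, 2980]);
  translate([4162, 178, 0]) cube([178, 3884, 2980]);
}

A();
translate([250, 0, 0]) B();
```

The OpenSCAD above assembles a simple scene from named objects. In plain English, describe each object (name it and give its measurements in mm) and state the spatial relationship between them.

A is a four-legged stool. The seat is 250×286 mm, 35 mm thick, top at z = 430 mm. It stands on four round legs, each 48 mm in diameter, from z = 0 to the seat underside, each leg's axis is inset half a diameter from the nearest pair of seat edges (so the leg's bounding box is flush with the corner).

B is a box-shaped house frame (walls only): outside footprint 4340×4240 mm, wall height 2980 mm, wall thickness 178 mm. The two y-facing walls run the full x-width; the two x-facing walls fit between the inner faces of the y-facing walls.

The house frame is against the stool's +x side, with their −y faces flush.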